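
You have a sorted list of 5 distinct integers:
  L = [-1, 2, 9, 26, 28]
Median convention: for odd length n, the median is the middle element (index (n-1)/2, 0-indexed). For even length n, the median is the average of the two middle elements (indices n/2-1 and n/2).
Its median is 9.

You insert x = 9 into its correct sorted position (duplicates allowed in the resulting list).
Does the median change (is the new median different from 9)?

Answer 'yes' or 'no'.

Answer: no

Derivation:
Old median = 9
Insert x = 9
New median = 9
Changed? no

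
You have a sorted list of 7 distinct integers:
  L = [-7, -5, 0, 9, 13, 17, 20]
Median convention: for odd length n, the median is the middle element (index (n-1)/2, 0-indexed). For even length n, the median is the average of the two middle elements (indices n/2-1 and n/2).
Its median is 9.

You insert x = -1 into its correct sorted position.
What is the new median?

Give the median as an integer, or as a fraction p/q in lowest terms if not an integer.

Answer: 9/2

Derivation:
Old list (sorted, length 7): [-7, -5, 0, 9, 13, 17, 20]
Old median = 9
Insert x = -1
Old length odd (7). Middle was index 3 = 9.
New length even (8). New median = avg of two middle elements.
x = -1: 2 elements are < x, 5 elements are > x.
New sorted list: [-7, -5, -1, 0, 9, 13, 17, 20]
New median = 9/2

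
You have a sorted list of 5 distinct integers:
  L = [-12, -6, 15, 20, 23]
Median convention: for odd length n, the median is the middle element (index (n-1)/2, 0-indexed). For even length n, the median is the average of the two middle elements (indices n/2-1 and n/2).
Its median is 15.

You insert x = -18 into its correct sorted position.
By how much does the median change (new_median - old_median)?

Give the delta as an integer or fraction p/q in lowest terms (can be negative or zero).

Old median = 15
After inserting x = -18: new sorted = [-18, -12, -6, 15, 20, 23]
New median = 9/2
Delta = 9/2 - 15 = -21/2

Answer: -21/2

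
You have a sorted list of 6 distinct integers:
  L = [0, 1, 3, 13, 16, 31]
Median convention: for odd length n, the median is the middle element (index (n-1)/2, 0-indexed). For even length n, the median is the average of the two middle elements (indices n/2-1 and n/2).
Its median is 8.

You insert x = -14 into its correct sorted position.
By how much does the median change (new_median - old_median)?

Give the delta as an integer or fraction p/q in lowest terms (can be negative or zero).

Old median = 8
After inserting x = -14: new sorted = [-14, 0, 1, 3, 13, 16, 31]
New median = 3
Delta = 3 - 8 = -5

Answer: -5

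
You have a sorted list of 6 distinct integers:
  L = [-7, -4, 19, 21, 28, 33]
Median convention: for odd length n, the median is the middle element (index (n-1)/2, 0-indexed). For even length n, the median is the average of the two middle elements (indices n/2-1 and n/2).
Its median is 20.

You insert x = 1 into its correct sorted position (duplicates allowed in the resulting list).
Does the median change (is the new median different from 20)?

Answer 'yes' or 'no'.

Answer: yes

Derivation:
Old median = 20
Insert x = 1
New median = 19
Changed? yes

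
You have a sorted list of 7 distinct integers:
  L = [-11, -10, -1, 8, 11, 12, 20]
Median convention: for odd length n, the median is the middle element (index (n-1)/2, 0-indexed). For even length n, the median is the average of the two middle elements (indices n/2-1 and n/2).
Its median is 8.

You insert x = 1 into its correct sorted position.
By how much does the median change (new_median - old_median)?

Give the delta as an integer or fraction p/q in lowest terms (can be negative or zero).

Answer: -7/2

Derivation:
Old median = 8
After inserting x = 1: new sorted = [-11, -10, -1, 1, 8, 11, 12, 20]
New median = 9/2
Delta = 9/2 - 8 = -7/2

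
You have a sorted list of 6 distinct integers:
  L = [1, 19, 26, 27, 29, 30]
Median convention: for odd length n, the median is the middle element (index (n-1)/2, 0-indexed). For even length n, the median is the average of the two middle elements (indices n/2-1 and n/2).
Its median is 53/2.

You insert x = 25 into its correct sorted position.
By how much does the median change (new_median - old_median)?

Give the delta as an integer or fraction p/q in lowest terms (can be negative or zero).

Answer: -1/2

Derivation:
Old median = 53/2
After inserting x = 25: new sorted = [1, 19, 25, 26, 27, 29, 30]
New median = 26
Delta = 26 - 53/2 = -1/2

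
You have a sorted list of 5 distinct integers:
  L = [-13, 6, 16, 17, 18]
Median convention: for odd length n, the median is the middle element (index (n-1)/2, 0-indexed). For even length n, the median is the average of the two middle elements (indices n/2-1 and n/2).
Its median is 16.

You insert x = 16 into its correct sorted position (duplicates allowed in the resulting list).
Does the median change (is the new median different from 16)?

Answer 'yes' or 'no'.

Answer: no

Derivation:
Old median = 16
Insert x = 16
New median = 16
Changed? no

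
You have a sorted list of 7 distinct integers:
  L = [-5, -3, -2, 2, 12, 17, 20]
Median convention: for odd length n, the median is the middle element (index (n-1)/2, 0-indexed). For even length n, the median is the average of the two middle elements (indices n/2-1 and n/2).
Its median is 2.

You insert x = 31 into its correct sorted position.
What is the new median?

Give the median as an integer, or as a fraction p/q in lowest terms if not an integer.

Old list (sorted, length 7): [-5, -3, -2, 2, 12, 17, 20]
Old median = 2
Insert x = 31
Old length odd (7). Middle was index 3 = 2.
New length even (8). New median = avg of two middle elements.
x = 31: 7 elements are < x, 0 elements are > x.
New sorted list: [-5, -3, -2, 2, 12, 17, 20, 31]
New median = 7

Answer: 7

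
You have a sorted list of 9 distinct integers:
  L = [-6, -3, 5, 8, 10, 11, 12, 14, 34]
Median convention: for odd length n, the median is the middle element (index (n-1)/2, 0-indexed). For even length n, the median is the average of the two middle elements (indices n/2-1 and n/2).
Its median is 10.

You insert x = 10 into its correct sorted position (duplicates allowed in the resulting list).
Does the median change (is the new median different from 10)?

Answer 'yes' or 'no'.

Answer: no

Derivation:
Old median = 10
Insert x = 10
New median = 10
Changed? no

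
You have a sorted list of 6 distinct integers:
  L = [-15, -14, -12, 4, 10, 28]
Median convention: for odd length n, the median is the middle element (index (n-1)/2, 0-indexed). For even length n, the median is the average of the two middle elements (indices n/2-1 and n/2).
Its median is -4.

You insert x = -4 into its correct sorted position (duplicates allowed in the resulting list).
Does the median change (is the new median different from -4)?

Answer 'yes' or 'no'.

Answer: no

Derivation:
Old median = -4
Insert x = -4
New median = -4
Changed? no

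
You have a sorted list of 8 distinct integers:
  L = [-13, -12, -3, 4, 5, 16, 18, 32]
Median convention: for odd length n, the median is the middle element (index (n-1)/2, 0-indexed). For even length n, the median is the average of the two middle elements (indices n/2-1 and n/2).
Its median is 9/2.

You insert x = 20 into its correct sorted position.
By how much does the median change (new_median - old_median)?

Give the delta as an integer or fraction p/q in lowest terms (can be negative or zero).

Old median = 9/2
After inserting x = 20: new sorted = [-13, -12, -3, 4, 5, 16, 18, 20, 32]
New median = 5
Delta = 5 - 9/2 = 1/2

Answer: 1/2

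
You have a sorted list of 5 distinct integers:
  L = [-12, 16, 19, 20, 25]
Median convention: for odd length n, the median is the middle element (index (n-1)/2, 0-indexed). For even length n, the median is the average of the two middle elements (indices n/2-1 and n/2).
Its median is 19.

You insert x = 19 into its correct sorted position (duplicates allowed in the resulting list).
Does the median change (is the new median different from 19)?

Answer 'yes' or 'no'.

Old median = 19
Insert x = 19
New median = 19
Changed? no

Answer: no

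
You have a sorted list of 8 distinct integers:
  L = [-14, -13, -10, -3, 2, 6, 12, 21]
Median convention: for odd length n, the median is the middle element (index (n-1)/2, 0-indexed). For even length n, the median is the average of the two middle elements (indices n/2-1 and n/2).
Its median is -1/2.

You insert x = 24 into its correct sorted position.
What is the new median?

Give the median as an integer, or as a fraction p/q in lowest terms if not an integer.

Old list (sorted, length 8): [-14, -13, -10, -3, 2, 6, 12, 21]
Old median = -1/2
Insert x = 24
Old length even (8). Middle pair: indices 3,4 = -3,2.
New length odd (9). New median = single middle element.
x = 24: 8 elements are < x, 0 elements are > x.
New sorted list: [-14, -13, -10, -3, 2, 6, 12, 21, 24]
New median = 2

Answer: 2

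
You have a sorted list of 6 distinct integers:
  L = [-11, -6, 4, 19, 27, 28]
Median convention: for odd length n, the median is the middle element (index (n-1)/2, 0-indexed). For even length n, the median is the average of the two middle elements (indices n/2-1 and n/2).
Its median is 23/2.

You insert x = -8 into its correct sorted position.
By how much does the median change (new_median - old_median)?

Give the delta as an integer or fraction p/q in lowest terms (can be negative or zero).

Answer: -15/2

Derivation:
Old median = 23/2
After inserting x = -8: new sorted = [-11, -8, -6, 4, 19, 27, 28]
New median = 4
Delta = 4 - 23/2 = -15/2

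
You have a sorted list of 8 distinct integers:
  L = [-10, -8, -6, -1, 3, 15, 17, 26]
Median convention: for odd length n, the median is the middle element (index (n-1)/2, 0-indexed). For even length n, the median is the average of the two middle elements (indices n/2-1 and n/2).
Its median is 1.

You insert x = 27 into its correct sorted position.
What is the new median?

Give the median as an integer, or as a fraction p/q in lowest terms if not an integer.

Old list (sorted, length 8): [-10, -8, -6, -1, 3, 15, 17, 26]
Old median = 1
Insert x = 27
Old length even (8). Middle pair: indices 3,4 = -1,3.
New length odd (9). New median = single middle element.
x = 27: 8 elements are < x, 0 elements are > x.
New sorted list: [-10, -8, -6, -1, 3, 15, 17, 26, 27]
New median = 3

Answer: 3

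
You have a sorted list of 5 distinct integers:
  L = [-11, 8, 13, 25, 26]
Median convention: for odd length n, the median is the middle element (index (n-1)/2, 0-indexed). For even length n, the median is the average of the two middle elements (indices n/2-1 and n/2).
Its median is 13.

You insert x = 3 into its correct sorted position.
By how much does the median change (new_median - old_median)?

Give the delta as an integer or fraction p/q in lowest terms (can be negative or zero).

Old median = 13
After inserting x = 3: new sorted = [-11, 3, 8, 13, 25, 26]
New median = 21/2
Delta = 21/2 - 13 = -5/2

Answer: -5/2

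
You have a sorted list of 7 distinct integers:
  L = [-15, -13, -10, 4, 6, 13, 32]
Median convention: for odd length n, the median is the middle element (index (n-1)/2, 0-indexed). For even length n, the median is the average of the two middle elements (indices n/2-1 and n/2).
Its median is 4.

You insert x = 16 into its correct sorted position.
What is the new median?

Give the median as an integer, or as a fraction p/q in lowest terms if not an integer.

Answer: 5

Derivation:
Old list (sorted, length 7): [-15, -13, -10, 4, 6, 13, 32]
Old median = 4
Insert x = 16
Old length odd (7). Middle was index 3 = 4.
New length even (8). New median = avg of two middle elements.
x = 16: 6 elements are < x, 1 elements are > x.
New sorted list: [-15, -13, -10, 4, 6, 13, 16, 32]
New median = 5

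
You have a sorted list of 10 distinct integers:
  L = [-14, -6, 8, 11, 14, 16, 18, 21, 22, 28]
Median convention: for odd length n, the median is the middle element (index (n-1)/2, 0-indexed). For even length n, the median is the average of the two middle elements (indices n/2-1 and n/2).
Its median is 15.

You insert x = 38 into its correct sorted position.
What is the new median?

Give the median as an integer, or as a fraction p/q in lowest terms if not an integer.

Answer: 16

Derivation:
Old list (sorted, length 10): [-14, -6, 8, 11, 14, 16, 18, 21, 22, 28]
Old median = 15
Insert x = 38
Old length even (10). Middle pair: indices 4,5 = 14,16.
New length odd (11). New median = single middle element.
x = 38: 10 elements are < x, 0 elements are > x.
New sorted list: [-14, -6, 8, 11, 14, 16, 18, 21, 22, 28, 38]
New median = 16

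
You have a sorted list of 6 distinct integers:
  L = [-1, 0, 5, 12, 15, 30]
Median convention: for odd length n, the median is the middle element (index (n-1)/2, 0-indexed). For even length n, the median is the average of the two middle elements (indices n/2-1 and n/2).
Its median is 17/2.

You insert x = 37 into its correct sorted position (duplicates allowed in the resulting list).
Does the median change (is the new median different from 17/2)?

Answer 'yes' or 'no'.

Old median = 17/2
Insert x = 37
New median = 12
Changed? yes

Answer: yes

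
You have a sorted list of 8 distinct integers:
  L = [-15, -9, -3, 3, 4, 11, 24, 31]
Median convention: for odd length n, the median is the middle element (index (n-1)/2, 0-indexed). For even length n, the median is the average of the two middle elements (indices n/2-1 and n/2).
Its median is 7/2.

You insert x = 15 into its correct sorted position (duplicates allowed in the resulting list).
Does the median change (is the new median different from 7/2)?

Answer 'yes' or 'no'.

Answer: yes

Derivation:
Old median = 7/2
Insert x = 15
New median = 4
Changed? yes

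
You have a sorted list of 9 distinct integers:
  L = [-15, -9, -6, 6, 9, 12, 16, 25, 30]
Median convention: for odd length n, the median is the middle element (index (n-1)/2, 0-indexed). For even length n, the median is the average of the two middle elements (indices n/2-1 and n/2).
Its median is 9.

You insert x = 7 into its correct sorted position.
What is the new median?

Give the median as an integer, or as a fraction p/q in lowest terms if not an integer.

Old list (sorted, length 9): [-15, -9, -6, 6, 9, 12, 16, 25, 30]
Old median = 9
Insert x = 7
Old length odd (9). Middle was index 4 = 9.
New length even (10). New median = avg of two middle elements.
x = 7: 4 elements are < x, 5 elements are > x.
New sorted list: [-15, -9, -6, 6, 7, 9, 12, 16, 25, 30]
New median = 8

Answer: 8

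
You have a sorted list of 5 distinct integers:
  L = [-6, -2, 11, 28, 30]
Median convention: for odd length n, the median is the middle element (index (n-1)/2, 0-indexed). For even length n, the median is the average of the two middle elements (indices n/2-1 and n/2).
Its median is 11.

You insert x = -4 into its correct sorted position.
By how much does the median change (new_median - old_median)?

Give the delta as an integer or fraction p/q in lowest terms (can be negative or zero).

Old median = 11
After inserting x = -4: new sorted = [-6, -4, -2, 11, 28, 30]
New median = 9/2
Delta = 9/2 - 11 = -13/2

Answer: -13/2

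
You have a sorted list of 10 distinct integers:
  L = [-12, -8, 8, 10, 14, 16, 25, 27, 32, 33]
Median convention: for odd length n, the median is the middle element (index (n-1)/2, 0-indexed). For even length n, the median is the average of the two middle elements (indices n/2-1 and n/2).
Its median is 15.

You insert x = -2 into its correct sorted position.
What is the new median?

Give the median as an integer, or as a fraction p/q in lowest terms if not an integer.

Answer: 14

Derivation:
Old list (sorted, length 10): [-12, -8, 8, 10, 14, 16, 25, 27, 32, 33]
Old median = 15
Insert x = -2
Old length even (10). Middle pair: indices 4,5 = 14,16.
New length odd (11). New median = single middle element.
x = -2: 2 elements are < x, 8 elements are > x.
New sorted list: [-12, -8, -2, 8, 10, 14, 16, 25, 27, 32, 33]
New median = 14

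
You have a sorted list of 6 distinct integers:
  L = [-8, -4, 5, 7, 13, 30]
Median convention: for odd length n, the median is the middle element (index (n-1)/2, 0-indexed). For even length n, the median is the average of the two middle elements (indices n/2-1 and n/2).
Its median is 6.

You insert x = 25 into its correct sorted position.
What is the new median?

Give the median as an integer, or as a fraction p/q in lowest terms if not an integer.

Answer: 7

Derivation:
Old list (sorted, length 6): [-8, -4, 5, 7, 13, 30]
Old median = 6
Insert x = 25
Old length even (6). Middle pair: indices 2,3 = 5,7.
New length odd (7). New median = single middle element.
x = 25: 5 elements are < x, 1 elements are > x.
New sorted list: [-8, -4, 5, 7, 13, 25, 30]
New median = 7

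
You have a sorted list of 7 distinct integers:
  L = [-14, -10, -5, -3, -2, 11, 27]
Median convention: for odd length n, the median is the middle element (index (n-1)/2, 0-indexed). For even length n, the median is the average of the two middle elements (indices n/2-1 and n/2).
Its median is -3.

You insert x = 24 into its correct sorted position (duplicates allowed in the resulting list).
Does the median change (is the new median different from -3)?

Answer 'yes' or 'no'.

Answer: yes

Derivation:
Old median = -3
Insert x = 24
New median = -5/2
Changed? yes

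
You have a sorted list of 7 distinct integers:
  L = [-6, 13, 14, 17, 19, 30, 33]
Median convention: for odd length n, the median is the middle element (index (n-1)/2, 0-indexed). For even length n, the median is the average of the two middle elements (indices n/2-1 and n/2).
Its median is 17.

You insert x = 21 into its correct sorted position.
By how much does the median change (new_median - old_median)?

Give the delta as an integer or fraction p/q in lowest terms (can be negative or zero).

Answer: 1

Derivation:
Old median = 17
After inserting x = 21: new sorted = [-6, 13, 14, 17, 19, 21, 30, 33]
New median = 18
Delta = 18 - 17 = 1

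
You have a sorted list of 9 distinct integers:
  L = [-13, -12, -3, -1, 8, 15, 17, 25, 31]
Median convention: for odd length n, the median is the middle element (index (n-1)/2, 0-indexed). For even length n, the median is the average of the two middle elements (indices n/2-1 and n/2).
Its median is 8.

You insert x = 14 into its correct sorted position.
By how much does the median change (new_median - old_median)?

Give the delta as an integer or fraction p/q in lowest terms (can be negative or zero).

Old median = 8
After inserting x = 14: new sorted = [-13, -12, -3, -1, 8, 14, 15, 17, 25, 31]
New median = 11
Delta = 11 - 8 = 3

Answer: 3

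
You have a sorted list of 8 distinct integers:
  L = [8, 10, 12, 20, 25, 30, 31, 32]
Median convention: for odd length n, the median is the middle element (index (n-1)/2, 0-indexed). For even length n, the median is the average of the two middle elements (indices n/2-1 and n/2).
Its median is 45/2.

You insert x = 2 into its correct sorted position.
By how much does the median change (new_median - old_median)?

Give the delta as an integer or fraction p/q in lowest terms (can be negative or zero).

Answer: -5/2

Derivation:
Old median = 45/2
After inserting x = 2: new sorted = [2, 8, 10, 12, 20, 25, 30, 31, 32]
New median = 20
Delta = 20 - 45/2 = -5/2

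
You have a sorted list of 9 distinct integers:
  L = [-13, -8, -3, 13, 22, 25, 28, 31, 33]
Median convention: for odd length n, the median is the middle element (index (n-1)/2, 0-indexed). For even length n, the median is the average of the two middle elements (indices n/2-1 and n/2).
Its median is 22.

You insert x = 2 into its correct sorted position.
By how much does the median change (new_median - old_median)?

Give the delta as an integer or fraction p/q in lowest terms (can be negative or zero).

Answer: -9/2

Derivation:
Old median = 22
After inserting x = 2: new sorted = [-13, -8, -3, 2, 13, 22, 25, 28, 31, 33]
New median = 35/2
Delta = 35/2 - 22 = -9/2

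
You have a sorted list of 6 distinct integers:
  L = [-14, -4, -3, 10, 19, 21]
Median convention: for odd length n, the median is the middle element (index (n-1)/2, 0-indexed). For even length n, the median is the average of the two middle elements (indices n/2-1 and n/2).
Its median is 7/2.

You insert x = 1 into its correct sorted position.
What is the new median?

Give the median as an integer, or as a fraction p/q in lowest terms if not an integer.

Old list (sorted, length 6): [-14, -4, -3, 10, 19, 21]
Old median = 7/2
Insert x = 1
Old length even (6). Middle pair: indices 2,3 = -3,10.
New length odd (7). New median = single middle element.
x = 1: 3 elements are < x, 3 elements are > x.
New sorted list: [-14, -4, -3, 1, 10, 19, 21]
New median = 1

Answer: 1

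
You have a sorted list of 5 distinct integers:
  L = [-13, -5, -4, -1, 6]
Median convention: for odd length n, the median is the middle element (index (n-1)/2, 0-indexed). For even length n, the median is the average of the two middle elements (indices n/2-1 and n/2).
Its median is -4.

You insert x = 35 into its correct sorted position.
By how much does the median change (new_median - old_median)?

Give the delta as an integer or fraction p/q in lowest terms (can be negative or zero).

Old median = -4
After inserting x = 35: new sorted = [-13, -5, -4, -1, 6, 35]
New median = -5/2
Delta = -5/2 - -4 = 3/2

Answer: 3/2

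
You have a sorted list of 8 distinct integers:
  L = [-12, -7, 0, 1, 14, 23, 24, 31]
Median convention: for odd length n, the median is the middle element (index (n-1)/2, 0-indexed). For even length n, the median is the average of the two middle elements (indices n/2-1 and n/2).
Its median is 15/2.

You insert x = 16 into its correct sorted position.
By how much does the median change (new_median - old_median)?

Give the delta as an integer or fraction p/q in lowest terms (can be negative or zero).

Answer: 13/2

Derivation:
Old median = 15/2
After inserting x = 16: new sorted = [-12, -7, 0, 1, 14, 16, 23, 24, 31]
New median = 14
Delta = 14 - 15/2 = 13/2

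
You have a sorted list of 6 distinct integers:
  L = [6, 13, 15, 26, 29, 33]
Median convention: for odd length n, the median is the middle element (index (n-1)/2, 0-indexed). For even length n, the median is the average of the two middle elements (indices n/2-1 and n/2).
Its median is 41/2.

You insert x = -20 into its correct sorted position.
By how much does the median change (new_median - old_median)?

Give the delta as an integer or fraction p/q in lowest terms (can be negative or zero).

Answer: -11/2

Derivation:
Old median = 41/2
After inserting x = -20: new sorted = [-20, 6, 13, 15, 26, 29, 33]
New median = 15
Delta = 15 - 41/2 = -11/2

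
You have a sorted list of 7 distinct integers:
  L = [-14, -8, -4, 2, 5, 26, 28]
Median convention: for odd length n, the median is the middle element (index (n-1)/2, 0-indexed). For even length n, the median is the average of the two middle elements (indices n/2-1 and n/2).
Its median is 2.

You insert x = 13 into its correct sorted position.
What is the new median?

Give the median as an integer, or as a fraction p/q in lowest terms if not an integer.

Old list (sorted, length 7): [-14, -8, -4, 2, 5, 26, 28]
Old median = 2
Insert x = 13
Old length odd (7). Middle was index 3 = 2.
New length even (8). New median = avg of two middle elements.
x = 13: 5 elements are < x, 2 elements are > x.
New sorted list: [-14, -8, -4, 2, 5, 13, 26, 28]
New median = 7/2

Answer: 7/2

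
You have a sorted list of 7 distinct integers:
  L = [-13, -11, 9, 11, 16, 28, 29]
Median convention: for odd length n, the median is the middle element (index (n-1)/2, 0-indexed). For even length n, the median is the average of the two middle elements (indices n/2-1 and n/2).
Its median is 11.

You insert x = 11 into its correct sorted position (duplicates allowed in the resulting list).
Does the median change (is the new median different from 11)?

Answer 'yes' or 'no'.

Old median = 11
Insert x = 11
New median = 11
Changed? no

Answer: no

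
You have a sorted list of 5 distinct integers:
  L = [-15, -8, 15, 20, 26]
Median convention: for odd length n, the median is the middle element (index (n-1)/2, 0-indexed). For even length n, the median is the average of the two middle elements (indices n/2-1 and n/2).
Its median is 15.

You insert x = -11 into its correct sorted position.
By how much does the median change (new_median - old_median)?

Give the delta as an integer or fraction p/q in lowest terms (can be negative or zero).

Answer: -23/2

Derivation:
Old median = 15
After inserting x = -11: new sorted = [-15, -11, -8, 15, 20, 26]
New median = 7/2
Delta = 7/2 - 15 = -23/2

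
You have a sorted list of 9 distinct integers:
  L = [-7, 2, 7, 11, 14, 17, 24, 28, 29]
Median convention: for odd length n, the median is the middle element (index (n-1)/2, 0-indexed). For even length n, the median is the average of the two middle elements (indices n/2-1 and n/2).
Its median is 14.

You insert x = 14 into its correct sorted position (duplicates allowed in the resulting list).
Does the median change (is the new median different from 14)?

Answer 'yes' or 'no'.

Answer: no

Derivation:
Old median = 14
Insert x = 14
New median = 14
Changed? no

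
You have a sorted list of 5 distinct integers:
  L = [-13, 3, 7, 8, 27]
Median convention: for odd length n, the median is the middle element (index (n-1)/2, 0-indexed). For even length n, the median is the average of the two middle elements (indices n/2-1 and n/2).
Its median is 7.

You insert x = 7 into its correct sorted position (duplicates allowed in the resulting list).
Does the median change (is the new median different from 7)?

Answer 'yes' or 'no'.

Old median = 7
Insert x = 7
New median = 7
Changed? no

Answer: no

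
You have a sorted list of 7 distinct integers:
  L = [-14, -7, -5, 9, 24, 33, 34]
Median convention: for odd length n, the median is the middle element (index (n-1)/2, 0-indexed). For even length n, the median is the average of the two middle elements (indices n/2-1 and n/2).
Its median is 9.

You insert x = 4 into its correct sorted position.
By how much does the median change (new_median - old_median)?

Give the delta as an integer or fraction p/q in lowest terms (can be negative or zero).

Answer: -5/2

Derivation:
Old median = 9
After inserting x = 4: new sorted = [-14, -7, -5, 4, 9, 24, 33, 34]
New median = 13/2
Delta = 13/2 - 9 = -5/2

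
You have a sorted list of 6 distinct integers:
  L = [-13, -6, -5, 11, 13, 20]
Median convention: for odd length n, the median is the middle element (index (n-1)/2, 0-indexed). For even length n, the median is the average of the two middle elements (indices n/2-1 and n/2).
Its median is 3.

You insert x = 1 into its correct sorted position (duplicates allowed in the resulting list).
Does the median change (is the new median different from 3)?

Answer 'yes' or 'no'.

Old median = 3
Insert x = 1
New median = 1
Changed? yes

Answer: yes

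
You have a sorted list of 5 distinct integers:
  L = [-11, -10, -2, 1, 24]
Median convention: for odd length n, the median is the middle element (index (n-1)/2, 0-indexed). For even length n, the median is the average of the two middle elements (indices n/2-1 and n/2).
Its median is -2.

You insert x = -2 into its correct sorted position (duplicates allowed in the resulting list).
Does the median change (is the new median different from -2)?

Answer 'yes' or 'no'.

Old median = -2
Insert x = -2
New median = -2
Changed? no

Answer: no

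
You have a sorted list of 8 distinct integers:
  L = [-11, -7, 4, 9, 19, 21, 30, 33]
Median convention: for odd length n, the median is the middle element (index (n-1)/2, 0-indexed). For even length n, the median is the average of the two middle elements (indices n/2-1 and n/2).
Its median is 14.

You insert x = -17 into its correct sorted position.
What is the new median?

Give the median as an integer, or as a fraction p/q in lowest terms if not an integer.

Old list (sorted, length 8): [-11, -7, 4, 9, 19, 21, 30, 33]
Old median = 14
Insert x = -17
Old length even (8). Middle pair: indices 3,4 = 9,19.
New length odd (9). New median = single middle element.
x = -17: 0 elements are < x, 8 elements are > x.
New sorted list: [-17, -11, -7, 4, 9, 19, 21, 30, 33]
New median = 9

Answer: 9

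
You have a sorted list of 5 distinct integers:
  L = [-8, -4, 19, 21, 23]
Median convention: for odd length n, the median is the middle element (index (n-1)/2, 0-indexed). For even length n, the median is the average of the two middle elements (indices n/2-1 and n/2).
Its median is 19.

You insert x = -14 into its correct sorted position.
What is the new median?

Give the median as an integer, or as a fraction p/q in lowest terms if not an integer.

Old list (sorted, length 5): [-8, -4, 19, 21, 23]
Old median = 19
Insert x = -14
Old length odd (5). Middle was index 2 = 19.
New length even (6). New median = avg of two middle elements.
x = -14: 0 elements are < x, 5 elements are > x.
New sorted list: [-14, -8, -4, 19, 21, 23]
New median = 15/2

Answer: 15/2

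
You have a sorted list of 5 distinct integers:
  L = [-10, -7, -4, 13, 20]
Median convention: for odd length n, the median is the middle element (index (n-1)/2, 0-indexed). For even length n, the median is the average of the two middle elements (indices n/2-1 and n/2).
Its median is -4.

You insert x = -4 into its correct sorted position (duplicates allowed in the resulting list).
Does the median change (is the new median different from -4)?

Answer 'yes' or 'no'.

Answer: no

Derivation:
Old median = -4
Insert x = -4
New median = -4
Changed? no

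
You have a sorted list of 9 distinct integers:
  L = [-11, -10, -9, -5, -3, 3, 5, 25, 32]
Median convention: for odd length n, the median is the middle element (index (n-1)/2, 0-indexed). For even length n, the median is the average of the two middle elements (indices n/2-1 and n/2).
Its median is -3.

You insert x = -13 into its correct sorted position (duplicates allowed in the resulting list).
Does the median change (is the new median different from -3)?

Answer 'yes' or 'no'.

Old median = -3
Insert x = -13
New median = -4
Changed? yes

Answer: yes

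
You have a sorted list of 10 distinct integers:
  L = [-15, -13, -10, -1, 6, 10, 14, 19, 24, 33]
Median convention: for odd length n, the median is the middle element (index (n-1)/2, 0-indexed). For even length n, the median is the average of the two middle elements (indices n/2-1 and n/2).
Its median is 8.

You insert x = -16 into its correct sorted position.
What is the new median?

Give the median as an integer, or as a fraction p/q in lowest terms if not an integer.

Answer: 6

Derivation:
Old list (sorted, length 10): [-15, -13, -10, -1, 6, 10, 14, 19, 24, 33]
Old median = 8
Insert x = -16
Old length even (10). Middle pair: indices 4,5 = 6,10.
New length odd (11). New median = single middle element.
x = -16: 0 elements are < x, 10 elements are > x.
New sorted list: [-16, -15, -13, -10, -1, 6, 10, 14, 19, 24, 33]
New median = 6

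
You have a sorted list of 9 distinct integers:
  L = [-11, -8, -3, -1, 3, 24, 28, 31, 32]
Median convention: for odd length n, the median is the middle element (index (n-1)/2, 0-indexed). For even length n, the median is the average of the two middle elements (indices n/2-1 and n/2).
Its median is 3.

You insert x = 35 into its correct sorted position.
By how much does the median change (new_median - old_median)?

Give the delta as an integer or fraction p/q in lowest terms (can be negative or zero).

Old median = 3
After inserting x = 35: new sorted = [-11, -8, -3, -1, 3, 24, 28, 31, 32, 35]
New median = 27/2
Delta = 27/2 - 3 = 21/2

Answer: 21/2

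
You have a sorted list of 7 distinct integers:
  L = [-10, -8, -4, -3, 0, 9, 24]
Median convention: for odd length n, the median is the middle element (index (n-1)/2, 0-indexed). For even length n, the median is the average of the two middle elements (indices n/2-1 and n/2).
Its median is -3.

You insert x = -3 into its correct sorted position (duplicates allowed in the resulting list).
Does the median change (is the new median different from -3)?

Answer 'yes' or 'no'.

Old median = -3
Insert x = -3
New median = -3
Changed? no

Answer: no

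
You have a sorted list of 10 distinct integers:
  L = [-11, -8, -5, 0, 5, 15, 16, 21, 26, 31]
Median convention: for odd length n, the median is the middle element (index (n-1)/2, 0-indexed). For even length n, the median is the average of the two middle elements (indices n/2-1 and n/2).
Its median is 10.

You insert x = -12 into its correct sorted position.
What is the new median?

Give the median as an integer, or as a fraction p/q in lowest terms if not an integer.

Old list (sorted, length 10): [-11, -8, -5, 0, 5, 15, 16, 21, 26, 31]
Old median = 10
Insert x = -12
Old length even (10). Middle pair: indices 4,5 = 5,15.
New length odd (11). New median = single middle element.
x = -12: 0 elements are < x, 10 elements are > x.
New sorted list: [-12, -11, -8, -5, 0, 5, 15, 16, 21, 26, 31]
New median = 5

Answer: 5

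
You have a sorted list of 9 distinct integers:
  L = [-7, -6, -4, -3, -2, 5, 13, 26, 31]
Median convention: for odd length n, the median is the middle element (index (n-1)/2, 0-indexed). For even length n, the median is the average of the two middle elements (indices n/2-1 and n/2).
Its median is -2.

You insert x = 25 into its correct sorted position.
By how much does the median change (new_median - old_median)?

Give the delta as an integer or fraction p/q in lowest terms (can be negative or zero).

Answer: 7/2

Derivation:
Old median = -2
After inserting x = 25: new sorted = [-7, -6, -4, -3, -2, 5, 13, 25, 26, 31]
New median = 3/2
Delta = 3/2 - -2 = 7/2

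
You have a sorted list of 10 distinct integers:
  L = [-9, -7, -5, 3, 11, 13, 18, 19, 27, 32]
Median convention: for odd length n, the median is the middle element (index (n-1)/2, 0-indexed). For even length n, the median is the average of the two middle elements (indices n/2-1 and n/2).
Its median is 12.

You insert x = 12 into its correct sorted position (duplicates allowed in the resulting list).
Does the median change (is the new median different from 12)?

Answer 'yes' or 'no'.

Old median = 12
Insert x = 12
New median = 12
Changed? no

Answer: no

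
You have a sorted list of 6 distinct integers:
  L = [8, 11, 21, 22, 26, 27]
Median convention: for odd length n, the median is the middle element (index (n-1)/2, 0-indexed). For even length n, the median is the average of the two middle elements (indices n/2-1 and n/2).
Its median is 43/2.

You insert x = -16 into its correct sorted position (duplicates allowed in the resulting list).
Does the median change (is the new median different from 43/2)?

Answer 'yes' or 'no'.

Answer: yes

Derivation:
Old median = 43/2
Insert x = -16
New median = 21
Changed? yes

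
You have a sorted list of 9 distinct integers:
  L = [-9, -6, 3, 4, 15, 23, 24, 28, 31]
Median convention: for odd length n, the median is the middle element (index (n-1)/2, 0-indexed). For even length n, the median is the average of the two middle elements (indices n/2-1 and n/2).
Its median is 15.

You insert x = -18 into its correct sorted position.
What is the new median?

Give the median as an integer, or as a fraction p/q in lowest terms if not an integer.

Answer: 19/2

Derivation:
Old list (sorted, length 9): [-9, -6, 3, 4, 15, 23, 24, 28, 31]
Old median = 15
Insert x = -18
Old length odd (9). Middle was index 4 = 15.
New length even (10). New median = avg of two middle elements.
x = -18: 0 elements are < x, 9 elements are > x.
New sorted list: [-18, -9, -6, 3, 4, 15, 23, 24, 28, 31]
New median = 19/2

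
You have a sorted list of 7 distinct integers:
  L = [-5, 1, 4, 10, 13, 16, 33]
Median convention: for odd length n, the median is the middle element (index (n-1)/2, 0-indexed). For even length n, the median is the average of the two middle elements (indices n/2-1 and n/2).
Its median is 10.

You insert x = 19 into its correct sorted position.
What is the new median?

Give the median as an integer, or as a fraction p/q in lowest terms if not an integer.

Old list (sorted, length 7): [-5, 1, 4, 10, 13, 16, 33]
Old median = 10
Insert x = 19
Old length odd (7). Middle was index 3 = 10.
New length even (8). New median = avg of two middle elements.
x = 19: 6 elements are < x, 1 elements are > x.
New sorted list: [-5, 1, 4, 10, 13, 16, 19, 33]
New median = 23/2

Answer: 23/2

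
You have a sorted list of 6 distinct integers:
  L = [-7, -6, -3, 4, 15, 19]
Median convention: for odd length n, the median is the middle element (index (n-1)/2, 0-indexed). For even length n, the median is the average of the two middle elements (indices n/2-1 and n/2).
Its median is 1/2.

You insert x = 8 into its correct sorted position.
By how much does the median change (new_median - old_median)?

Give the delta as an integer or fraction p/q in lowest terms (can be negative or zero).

Answer: 7/2

Derivation:
Old median = 1/2
After inserting x = 8: new sorted = [-7, -6, -3, 4, 8, 15, 19]
New median = 4
Delta = 4 - 1/2 = 7/2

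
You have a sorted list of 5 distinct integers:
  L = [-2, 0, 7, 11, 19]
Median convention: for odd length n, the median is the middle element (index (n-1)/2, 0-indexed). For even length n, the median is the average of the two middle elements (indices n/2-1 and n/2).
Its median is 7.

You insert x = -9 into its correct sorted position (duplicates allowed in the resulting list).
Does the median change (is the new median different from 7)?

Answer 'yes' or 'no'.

Old median = 7
Insert x = -9
New median = 7/2
Changed? yes

Answer: yes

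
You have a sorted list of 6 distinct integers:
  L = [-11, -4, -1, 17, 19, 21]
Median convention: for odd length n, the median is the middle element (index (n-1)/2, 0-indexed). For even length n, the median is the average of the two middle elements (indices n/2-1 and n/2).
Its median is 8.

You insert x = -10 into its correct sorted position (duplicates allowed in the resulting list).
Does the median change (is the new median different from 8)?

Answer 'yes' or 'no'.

Answer: yes

Derivation:
Old median = 8
Insert x = -10
New median = -1
Changed? yes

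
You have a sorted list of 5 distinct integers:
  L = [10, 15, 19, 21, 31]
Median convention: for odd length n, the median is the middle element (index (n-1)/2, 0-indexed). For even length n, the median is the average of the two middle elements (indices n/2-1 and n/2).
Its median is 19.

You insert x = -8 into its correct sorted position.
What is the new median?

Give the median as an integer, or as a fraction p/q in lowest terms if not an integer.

Answer: 17

Derivation:
Old list (sorted, length 5): [10, 15, 19, 21, 31]
Old median = 19
Insert x = -8
Old length odd (5). Middle was index 2 = 19.
New length even (6). New median = avg of two middle elements.
x = -8: 0 elements are < x, 5 elements are > x.
New sorted list: [-8, 10, 15, 19, 21, 31]
New median = 17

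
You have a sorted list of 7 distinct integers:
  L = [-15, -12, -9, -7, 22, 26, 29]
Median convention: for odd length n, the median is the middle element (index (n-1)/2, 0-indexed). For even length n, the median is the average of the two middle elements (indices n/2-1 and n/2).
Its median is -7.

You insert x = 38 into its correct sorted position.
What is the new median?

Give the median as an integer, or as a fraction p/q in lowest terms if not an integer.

Answer: 15/2

Derivation:
Old list (sorted, length 7): [-15, -12, -9, -7, 22, 26, 29]
Old median = -7
Insert x = 38
Old length odd (7). Middle was index 3 = -7.
New length even (8). New median = avg of two middle elements.
x = 38: 7 elements are < x, 0 elements are > x.
New sorted list: [-15, -12, -9, -7, 22, 26, 29, 38]
New median = 15/2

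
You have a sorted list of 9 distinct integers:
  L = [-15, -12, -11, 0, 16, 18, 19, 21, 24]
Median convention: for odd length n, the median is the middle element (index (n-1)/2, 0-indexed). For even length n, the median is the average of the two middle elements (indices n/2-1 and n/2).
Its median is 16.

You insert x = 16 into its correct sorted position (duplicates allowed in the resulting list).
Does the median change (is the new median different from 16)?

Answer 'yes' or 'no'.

Answer: no

Derivation:
Old median = 16
Insert x = 16
New median = 16
Changed? no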